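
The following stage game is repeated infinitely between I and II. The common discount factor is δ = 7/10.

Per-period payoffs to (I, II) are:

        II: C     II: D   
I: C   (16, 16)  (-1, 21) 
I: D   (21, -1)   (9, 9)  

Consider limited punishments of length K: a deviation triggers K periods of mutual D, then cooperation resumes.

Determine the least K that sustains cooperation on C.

2

Need Σ_{k=1}^{K} δ^k ≥ (21−16)/(16−9) = 0.7143 at δ = 7/10.
At K = 1 the sum is 0.7000 < 0.7143; at K = 2 it is 1.1900 ≥ 0.7143.
So the minimum punishment length is K = 2.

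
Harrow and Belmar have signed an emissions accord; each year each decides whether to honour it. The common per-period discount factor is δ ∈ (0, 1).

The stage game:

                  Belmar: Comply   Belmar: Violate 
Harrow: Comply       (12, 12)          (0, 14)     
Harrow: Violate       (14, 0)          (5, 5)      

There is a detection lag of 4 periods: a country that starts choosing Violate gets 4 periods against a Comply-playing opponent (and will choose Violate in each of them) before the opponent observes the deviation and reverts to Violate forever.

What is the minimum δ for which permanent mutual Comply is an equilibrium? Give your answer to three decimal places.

0.687

Deviating for the 4 undetected periods gains 14−12 = 2 per period over cooperation, then loses 12−5 = 7 per period forever once punishment starts.
Gain: 2(1 + δ + … + δ^3); loss: 7·δ^4/(1−δ).
No profitable deviation ⇔ 2(1−δ^4) ≤ 7·δ^4, i.e. δ^4 ≥ 2/(2+7) = 2/9.
Hence δ ≥ (2/9)^(1/4) ≈ 0.687.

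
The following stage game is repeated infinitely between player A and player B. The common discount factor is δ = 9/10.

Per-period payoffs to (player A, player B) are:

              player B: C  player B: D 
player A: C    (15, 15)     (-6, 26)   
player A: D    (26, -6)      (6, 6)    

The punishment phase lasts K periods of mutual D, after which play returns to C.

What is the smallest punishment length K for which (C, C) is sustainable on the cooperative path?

2

Need Σ_{k=1}^{K} δ^k ≥ (26−15)/(15−6) = 1.2222 at δ = 9/10.
At K = 1 the sum is 0.9000 < 1.2222; at K = 2 it is 1.7100 ≥ 1.2222.
So the minimum punishment length is K = 2.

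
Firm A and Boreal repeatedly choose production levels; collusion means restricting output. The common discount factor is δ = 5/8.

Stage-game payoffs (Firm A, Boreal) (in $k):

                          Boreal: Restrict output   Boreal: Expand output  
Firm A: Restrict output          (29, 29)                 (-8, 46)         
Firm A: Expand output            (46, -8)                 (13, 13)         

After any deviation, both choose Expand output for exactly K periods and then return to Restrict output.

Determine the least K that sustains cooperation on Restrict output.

3

No profitable deviation requires (29−13)(δ+…+δ^K) ≥ 46−29, i.e. δ+…+δ^K ≥ 17/16 ≈ 1.0625.
With δ = 5/8, the partial sums are K=1: 0.6250, K=2: 1.0156, K=3: 1.2598.
K = 3 is the first length at which the sum reaches 1.0625.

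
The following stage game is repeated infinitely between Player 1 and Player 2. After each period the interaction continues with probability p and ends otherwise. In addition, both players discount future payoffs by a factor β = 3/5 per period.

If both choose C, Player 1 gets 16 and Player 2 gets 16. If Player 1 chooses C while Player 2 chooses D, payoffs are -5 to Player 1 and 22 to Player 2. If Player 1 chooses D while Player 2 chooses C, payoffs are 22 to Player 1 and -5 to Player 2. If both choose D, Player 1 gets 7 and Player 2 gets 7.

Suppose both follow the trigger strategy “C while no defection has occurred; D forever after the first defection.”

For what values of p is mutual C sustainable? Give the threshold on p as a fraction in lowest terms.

2/3

With continuation probability p and discount β, the effective per-period discount factor is βp.
Grim-trigger IC: βp ≥ (22−16)/(22−7) = 2/5.
So p ≥ (2/5)/(3/5) = 2/3.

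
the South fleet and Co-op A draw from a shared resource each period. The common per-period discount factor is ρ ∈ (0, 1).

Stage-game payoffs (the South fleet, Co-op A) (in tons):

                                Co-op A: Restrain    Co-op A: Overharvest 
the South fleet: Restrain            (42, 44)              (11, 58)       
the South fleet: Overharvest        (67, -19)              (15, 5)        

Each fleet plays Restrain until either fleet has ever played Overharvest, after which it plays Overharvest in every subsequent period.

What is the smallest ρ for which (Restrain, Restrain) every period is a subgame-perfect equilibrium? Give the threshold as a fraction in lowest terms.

the South fleet's threshold: (67−42)/(67−15) = 25/52.
Co-op A's threshold: (58−44)/(58−5) = 14/53.
25/52 > 14/53, so the South fleet binds and ρ* = 25/52.

25/52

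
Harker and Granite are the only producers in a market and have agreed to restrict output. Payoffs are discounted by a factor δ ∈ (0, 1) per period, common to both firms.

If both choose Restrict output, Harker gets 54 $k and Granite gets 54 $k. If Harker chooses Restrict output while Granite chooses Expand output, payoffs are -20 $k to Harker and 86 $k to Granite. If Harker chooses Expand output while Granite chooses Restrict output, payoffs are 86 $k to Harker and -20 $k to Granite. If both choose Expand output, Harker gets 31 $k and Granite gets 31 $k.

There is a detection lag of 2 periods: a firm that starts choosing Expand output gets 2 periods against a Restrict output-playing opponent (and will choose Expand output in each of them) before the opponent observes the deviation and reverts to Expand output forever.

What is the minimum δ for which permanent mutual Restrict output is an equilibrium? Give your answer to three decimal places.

The best deviation is to choose Expand output for all 2 undetected periods, earning 86 each, then 31 forever once detected.
Deviation value: 86(1−δ^2)/(1−δ) + 31δ^2/(1−δ); cooperation value: 54/(1−δ).
IC: 54 ≥ 86(1−δ^2) + 31δ^2 = 86 − 55δ^2.
So δ^2 ≥ 32/55, giving δ ≥ (32/55)^(1/2) ≈ 0.763.

0.763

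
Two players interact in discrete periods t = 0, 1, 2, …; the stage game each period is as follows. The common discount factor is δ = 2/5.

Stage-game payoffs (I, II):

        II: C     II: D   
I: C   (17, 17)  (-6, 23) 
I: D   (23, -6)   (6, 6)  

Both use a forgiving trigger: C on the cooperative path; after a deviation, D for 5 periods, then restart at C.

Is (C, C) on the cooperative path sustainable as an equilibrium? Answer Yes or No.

Yes

A one-shot deviation gives 23 now, then 6 for 5 periods, then back to 17.
Gain from deviating: (23−17) today; loss: (17−6) in each of the next 5 periods.
No-deviation condition: (17−6)(δ+…+δ^5) ≥ 23−17, i.e. δ+…+δ^5 ≥ 6/11.
At δ = 2/5: δ+…+δ^5 = 0.6598 ≥ 0.5455.
So cooperation is sustainable.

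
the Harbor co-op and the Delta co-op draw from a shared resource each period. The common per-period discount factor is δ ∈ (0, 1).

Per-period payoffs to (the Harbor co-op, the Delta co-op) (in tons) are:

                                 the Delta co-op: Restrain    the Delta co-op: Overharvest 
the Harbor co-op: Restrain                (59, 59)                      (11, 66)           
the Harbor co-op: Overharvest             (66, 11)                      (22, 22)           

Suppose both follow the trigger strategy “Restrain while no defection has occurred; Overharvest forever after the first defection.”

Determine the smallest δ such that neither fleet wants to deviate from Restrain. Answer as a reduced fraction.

Under grim trigger the critical discount factor is (T−C)/(T−P) with T = 66, C = 59, P = 22.
δ* = (66−59)/(66−22) = 7/44.

7/44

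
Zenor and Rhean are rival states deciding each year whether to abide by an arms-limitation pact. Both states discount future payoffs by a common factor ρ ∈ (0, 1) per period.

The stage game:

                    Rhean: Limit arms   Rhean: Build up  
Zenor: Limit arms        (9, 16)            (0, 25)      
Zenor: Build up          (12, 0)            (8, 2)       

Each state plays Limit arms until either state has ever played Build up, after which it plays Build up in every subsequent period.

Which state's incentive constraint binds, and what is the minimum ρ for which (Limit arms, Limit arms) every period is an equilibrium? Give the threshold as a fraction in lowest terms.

For Zenor: deviation gain 12−9 = 3, per-period punishment loss 9−8 = 1. IC gives ρ ≥ 3/4.
For Rhean: gain 9, loss 14 per period, so ρ ≥ 9/23.
The tighter constraint is Zenor's, so cooperation needs ρ ≥ 3/4.

Zenor; ρ ≥ 3/4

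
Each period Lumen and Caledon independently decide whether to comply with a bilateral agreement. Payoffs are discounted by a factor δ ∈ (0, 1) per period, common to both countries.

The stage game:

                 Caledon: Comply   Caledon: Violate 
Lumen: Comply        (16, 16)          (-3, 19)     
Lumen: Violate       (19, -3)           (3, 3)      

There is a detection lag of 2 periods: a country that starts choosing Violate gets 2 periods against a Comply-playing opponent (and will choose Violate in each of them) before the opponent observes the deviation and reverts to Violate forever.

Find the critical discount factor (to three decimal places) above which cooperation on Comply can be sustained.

0.433

Deviating for the 2 undetected periods gains 19−16 = 3 per period over cooperation, then loses 16−3 = 13 per period forever once punishment starts.
Gain: 3(1 + δ + … + δ^1); loss: 13·δ^2/(1−δ).
No profitable deviation ⇔ 3(1−δ^2) ≤ 13·δ^2, i.e. δ^2 ≥ 3/(3+13) = 3/16.
Hence δ ≥ (3/16)^(1/2) ≈ 0.433.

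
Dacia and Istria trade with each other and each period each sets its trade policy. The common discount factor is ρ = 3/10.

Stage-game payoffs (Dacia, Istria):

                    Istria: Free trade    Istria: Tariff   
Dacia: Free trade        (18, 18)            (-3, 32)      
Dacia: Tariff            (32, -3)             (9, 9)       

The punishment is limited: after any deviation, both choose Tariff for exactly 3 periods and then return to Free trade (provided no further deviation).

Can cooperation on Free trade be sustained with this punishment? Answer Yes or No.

A one-shot deviation gives 32 now, then 9 for 3 periods, then back to 18.
Gain from deviating: (32−18) today; loss: (18−9) in each of the next 3 periods.
No-deviation condition: (18−9)(ρ+…+ρ^3) ≥ 32−18, i.e. ρ+…+ρ^3 ≥ 14/9.
At ρ = 3/10: ρ+…+ρ^3 = 0.4170 < 1.5556.
So cooperation is not sustainable.

No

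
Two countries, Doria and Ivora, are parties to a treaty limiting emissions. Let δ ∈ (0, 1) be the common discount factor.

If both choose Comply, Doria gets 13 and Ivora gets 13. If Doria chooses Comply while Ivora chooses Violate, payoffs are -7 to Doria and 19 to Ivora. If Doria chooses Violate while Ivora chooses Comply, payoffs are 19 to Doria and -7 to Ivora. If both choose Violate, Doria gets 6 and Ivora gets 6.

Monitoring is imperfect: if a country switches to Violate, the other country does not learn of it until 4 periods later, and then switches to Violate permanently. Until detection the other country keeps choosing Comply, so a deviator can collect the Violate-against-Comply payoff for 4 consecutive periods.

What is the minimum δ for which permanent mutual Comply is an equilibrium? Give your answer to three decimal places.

0.824

A deviator earns 19 for 4 periods, then 6 forever; cooperating earns 13 forever. Multiplying the IC by (1−δ):
13 ≥ 19(1−δ^4) + 6δ^4, so 13·δ^4 ≥ 6 and δ^4 ≥ 6/13.
δ ≥ (6/13)^(1/4) ≈ 0.824.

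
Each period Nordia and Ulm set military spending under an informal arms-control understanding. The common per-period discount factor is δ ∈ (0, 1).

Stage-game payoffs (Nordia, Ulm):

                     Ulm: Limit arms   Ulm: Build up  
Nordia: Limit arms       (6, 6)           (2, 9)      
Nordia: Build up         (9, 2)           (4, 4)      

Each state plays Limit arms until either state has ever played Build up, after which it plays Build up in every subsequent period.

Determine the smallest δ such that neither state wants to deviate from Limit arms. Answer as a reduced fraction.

6/(1−δ) ≥ 9 + 4δ/(1−δ)
6 ≥ 9 − 5δ
δ ≥ 3/5.

3/5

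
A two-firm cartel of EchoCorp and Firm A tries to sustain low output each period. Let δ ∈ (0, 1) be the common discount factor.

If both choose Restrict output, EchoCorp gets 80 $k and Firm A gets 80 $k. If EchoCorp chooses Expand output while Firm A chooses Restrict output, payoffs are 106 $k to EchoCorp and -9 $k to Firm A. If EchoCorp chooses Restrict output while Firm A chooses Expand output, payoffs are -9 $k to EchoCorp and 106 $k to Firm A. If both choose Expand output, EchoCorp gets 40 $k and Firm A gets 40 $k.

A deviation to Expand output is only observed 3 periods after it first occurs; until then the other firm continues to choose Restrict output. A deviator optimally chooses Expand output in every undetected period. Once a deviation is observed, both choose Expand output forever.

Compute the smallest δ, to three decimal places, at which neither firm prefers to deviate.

0.733

Deviating for the 3 undetected periods gains 106−80 = 26 per period over cooperation, then loses 80−40 = 40 per period forever once punishment starts.
Gain: 26(1 + δ + … + δ^2); loss: 40·δ^3/(1−δ).
No profitable deviation ⇔ 26(1−δ^3) ≤ 40·δ^3, i.e. δ^3 ≥ 26/(26+40) = 13/33.
Hence δ ≥ (13/33)^(1/3) ≈ 0.733.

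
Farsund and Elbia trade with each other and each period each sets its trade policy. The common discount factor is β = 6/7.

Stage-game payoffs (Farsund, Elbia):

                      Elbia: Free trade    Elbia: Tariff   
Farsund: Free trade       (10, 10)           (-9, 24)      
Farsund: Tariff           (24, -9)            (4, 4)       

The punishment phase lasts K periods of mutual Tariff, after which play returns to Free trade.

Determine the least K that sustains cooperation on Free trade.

4

IC: β(1−β^K)/(1−β) ≥ (24−10)/(10−4) = 7/3.
With β = 6/7: need 1 − β^K ≥ 7/3·(1−6/7)/(6/7), i.e. β^K ≤ 0.6111.
Since (6/7)^3 = 0.6297 and (6/7)^4 = 0.5398, the smallest such K is 4.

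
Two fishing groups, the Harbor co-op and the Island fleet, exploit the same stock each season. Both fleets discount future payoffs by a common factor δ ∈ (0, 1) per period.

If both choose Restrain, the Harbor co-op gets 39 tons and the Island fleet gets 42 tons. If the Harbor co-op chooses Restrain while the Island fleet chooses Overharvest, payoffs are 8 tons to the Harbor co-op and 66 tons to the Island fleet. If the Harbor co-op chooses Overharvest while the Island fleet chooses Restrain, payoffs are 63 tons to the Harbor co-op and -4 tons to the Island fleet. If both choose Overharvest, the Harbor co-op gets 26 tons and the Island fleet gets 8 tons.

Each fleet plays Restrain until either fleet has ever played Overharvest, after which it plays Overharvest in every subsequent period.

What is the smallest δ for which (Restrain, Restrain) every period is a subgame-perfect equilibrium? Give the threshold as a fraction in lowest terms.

the Harbor co-op's threshold: (63−39)/(63−26) = 24/37.
the Island fleet's threshold: (66−42)/(66−8) = 12/29.
24/37 > 12/29, so the Harbor co-op binds and δ* = 24/37.

24/37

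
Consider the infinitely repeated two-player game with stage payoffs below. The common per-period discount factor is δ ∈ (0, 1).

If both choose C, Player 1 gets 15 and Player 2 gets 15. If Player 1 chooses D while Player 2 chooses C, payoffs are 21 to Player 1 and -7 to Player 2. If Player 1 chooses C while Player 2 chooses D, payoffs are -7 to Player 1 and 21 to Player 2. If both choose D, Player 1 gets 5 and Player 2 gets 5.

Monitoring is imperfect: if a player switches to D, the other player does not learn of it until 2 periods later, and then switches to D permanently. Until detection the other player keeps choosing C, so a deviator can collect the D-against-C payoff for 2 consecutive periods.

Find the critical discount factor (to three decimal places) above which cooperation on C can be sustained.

The best deviation is to choose D for all 2 undetected periods, earning 21 each, then 5 forever once detected.
Deviation value: 21(1−δ^2)/(1−δ) + 5δ^2/(1−δ); cooperation value: 15/(1−δ).
IC: 15 ≥ 21(1−δ^2) + 5δ^2 = 21 − 16δ^2.
So δ^2 ≥ 6/16 = 3/8, giving δ ≥ (3/8)^(1/2) ≈ 0.612.

0.612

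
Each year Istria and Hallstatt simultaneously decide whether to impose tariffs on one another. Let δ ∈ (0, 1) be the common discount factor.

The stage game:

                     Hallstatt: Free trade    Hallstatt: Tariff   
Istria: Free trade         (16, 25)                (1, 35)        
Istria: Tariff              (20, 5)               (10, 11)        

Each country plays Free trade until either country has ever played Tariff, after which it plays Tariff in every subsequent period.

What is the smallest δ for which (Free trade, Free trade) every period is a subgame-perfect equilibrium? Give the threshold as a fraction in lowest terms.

5/12

Istria's threshold: (20−16)/(20−10) = 2/5.
Hallstatt's threshold: (35−25)/(35−11) = 5/12.
2/5 < 5/12, so Hallstatt binds and δ* = 5/12.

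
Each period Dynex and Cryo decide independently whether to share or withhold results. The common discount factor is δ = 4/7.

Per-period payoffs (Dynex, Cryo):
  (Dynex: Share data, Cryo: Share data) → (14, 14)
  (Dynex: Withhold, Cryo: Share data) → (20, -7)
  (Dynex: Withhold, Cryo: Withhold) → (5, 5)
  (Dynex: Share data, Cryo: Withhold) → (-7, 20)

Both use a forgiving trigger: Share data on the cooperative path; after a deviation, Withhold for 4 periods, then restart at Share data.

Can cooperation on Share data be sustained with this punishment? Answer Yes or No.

Comparing payoff streams over the 5 periods until play realigns: cooperate → 14(1+δ+…+δ^4); deviate → 20 + 5(δ+…+δ^4).
Cooperation is sustained iff (14−5)(δ+…+δ^4) ≥ 20−14.
δ+…+δ^4 = 4/7·(1−(4/7)^4)/(1−4/7) = 1.1912, and (20−14)/(14−5) = 0.6667.
1.1912 ≥ 0.6667, so cooperation is sustainable.

Yes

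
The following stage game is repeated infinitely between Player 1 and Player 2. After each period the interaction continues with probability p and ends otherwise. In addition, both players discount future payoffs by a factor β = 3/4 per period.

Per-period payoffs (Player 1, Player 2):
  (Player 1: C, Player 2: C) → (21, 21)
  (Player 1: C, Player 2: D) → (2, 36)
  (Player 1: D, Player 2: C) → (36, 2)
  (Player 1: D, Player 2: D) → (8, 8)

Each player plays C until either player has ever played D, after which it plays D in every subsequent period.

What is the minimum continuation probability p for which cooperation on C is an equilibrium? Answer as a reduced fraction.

With continuation probability p and discount β, the effective per-period discount factor is βp.
Grim-trigger IC: βp ≥ (36−21)/(36−8) = 15/28.
So p ≥ (15/28)/(3/4) = 5/7.

5/7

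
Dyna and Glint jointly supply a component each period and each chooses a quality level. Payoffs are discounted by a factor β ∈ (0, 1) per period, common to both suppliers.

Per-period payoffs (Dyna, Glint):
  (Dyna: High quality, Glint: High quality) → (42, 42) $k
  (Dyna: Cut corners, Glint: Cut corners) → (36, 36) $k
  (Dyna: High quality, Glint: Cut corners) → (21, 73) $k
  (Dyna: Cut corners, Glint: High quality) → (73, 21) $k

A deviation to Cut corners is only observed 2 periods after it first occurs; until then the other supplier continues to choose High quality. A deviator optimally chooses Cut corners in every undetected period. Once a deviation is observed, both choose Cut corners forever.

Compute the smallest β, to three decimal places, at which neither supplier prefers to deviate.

A deviator earns 73 for 2 periods, then 36 forever; cooperating earns 42 forever. Multiplying the IC by (1−β):
42 ≥ 73(1−β^2) + 36β^2, so 37·β^2 ≥ 31 and β^2 ≥ 31/37.
β ≥ (31/37)^(1/2) ≈ 0.915.

0.915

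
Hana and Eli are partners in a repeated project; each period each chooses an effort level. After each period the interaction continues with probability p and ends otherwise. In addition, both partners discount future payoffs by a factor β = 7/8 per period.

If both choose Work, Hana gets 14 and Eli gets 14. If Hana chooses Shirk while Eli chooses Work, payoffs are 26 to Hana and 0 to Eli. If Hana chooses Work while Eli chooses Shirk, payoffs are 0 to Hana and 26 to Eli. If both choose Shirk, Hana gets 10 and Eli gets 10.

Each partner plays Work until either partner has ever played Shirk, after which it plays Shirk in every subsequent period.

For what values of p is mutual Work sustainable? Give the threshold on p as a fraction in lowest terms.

With continuation probability p and discount β, the effective per-period discount factor is βp.
Grim-trigger IC: βp ≥ (26−14)/(26−10) = 3/4.
So p ≥ (3/4)/(7/8) = 6/7.

6/7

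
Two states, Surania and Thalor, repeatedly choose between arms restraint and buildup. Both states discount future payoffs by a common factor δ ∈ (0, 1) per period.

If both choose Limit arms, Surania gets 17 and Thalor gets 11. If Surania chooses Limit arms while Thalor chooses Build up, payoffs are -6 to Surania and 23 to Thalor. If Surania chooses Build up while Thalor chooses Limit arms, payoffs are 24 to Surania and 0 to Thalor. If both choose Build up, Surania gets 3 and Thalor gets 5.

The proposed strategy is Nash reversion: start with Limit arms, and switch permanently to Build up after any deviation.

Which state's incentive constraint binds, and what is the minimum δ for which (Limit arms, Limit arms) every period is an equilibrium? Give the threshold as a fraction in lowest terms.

Thalor; δ ≥ 2/3

Surania: cooperation gives 17 each period; deviation gives 24 once then 3 forever.
  17/(1−δ) ≥ 24 + 3δ/(1−δ) ⇒ δ ≥ 7/21 = 1/3.
Thalor: cooperation gives 11 each period; deviation gives 23 once then 5 forever.
  δ ≥ 12/18 = 2/3.
Both must hold, so the binding constraint is Thalor's: δ ≥ 2/3.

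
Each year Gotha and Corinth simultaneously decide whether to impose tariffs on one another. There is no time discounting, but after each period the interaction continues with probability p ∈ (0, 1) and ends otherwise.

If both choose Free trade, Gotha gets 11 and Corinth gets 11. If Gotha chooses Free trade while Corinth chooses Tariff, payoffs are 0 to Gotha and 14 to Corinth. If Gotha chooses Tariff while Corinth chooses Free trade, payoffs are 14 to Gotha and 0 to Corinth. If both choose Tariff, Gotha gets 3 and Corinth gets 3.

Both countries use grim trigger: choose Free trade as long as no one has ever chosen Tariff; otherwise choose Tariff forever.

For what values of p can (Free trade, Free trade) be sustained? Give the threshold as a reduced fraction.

3/11

Expected cooperation value is 11 + p·11 + p²·11 + … = 11/(1−p); deviation gives 14 + p·3/(1−p).
11 ≥ 14(1−p) + 3p ⇒ 11p ≥ 3 ⇒ p ≥ 3/11.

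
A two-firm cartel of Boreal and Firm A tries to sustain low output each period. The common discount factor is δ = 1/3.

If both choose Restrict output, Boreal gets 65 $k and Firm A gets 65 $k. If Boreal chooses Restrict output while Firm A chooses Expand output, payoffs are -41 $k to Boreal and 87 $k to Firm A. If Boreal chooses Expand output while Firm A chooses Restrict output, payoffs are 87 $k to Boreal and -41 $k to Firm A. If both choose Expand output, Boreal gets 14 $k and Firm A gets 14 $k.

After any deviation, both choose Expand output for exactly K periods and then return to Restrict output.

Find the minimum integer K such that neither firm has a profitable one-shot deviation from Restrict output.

2

IC: δ(1−δ^K)/(1−δ) ≥ (87−65)/(65−14) = 22/51.
With δ = 1/3: need 1 − δ^K ≥ 22/51·(1−1/3)/(1/3), i.e. δ^K ≤ 0.1373.
Since (1/3)^1 = 0.3333 and (1/3)^2 = 0.1111, the smallest such K is 2.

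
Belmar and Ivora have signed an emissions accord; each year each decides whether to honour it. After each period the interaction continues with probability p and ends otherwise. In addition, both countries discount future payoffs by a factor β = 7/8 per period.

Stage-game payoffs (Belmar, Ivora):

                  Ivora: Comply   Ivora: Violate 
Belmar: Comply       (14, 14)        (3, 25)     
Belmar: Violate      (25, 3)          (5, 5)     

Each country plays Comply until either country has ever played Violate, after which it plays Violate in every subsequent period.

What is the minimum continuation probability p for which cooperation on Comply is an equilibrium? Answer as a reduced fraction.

Expected continuation weight on next period's payoff is β·p = 7/8·p, which plays the role of the discount factor.
Cooperation requires 7/8·p ≥ (25−14)/(25−5) = 11/20, hence p ≥ 22/35.

22/35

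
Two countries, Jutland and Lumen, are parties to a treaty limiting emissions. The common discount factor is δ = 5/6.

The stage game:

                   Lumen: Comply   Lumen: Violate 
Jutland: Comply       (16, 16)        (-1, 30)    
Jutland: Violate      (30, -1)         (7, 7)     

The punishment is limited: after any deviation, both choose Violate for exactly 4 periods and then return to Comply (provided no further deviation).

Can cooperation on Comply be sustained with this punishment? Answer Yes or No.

Yes

IC: δ+…+δ^4 ≥ (30−16)/(16−7) = 14/9.
At δ = 5/6: partial sum = 2.5887 ≥ 1.5556. Cooperation sustainable.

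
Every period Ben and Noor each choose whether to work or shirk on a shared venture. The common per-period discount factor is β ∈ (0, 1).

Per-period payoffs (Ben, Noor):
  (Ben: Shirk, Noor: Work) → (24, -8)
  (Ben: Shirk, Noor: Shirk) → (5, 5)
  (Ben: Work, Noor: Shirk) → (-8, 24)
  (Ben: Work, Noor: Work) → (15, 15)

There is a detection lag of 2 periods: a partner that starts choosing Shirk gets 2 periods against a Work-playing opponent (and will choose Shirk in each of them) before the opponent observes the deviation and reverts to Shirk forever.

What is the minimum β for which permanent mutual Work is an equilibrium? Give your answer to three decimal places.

The best deviation is to choose Shirk for all 2 undetected periods, earning 24 each, then 5 forever once detected.
Deviation value: 24(1−β^2)/(1−β) + 5β^2/(1−β); cooperation value: 15/(1−β).
IC: 15 ≥ 24(1−β^2) + 5β^2 = 24 − 19β^2.
So β^2 ≥ 9/19, giving β ≥ (9/19)^(1/2) ≈ 0.688.

0.688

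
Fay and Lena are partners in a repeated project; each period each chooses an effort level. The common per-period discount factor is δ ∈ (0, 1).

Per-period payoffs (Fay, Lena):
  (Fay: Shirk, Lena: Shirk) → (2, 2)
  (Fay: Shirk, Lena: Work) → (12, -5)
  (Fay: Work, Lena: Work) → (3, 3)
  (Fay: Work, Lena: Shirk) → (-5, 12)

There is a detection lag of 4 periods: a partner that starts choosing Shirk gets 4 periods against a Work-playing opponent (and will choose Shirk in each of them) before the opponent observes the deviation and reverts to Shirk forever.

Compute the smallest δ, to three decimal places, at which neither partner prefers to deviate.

A deviator earns 12 for 4 periods, then 2 forever; cooperating earns 3 forever. Multiplying the IC by (1−δ):
3 ≥ 12(1−δ^4) + 2δ^4, so 10·δ^4 ≥ 9 and δ^4 ≥ 9/10.
δ ≥ (9/10)^(1/4) ≈ 0.974.

0.974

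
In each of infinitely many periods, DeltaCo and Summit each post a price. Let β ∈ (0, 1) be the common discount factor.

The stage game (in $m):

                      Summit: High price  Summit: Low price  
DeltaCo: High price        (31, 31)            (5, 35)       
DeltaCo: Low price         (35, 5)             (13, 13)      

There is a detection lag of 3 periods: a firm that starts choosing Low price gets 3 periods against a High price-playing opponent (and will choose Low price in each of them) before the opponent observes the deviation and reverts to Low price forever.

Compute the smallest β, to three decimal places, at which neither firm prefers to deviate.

0.567

Deviating for the 3 undetected periods gains 35−31 = 4 per period over cooperation, then loses 31−13 = 18 per period forever once punishment starts.
Gain: 4(1 + β + … + β^2); loss: 18·β^3/(1−β).
No profitable deviation ⇔ 4(1−β^3) ≤ 18·β^3, i.e. β^3 ≥ 4/(4+18) = 2/11.
Hence β ≥ (2/11)^(1/3) ≈ 0.567.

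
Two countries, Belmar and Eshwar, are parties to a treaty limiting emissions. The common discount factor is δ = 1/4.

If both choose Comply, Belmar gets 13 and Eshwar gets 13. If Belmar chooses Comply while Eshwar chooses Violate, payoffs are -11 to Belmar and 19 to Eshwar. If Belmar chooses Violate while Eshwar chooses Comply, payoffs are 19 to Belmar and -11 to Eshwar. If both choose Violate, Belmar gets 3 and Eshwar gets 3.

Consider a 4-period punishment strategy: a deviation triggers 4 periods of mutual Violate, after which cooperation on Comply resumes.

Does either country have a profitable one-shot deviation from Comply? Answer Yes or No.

A one-shot deviation gives 19 now, then 3 for 4 periods, then back to 13.
Gain from deviating: (19−13) today; loss: (13−3) in each of the next 4 periods.
No-deviation condition: (13−3)(δ+…+δ^4) ≥ 19−13, i.e. δ+…+δ^4 ≥ 3/5.
At δ = 1/4: δ+…+δ^4 = 0.3320 < 0.6000.
So cooperation is not sustainable.

Yes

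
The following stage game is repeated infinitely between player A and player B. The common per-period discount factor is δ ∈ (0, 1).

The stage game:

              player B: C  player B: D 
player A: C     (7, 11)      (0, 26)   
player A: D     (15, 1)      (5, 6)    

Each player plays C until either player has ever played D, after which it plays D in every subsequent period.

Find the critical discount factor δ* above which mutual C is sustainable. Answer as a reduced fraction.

4/5

player A: cooperation gives 7 each period; deviation gives 15 once then 5 forever.
  7/(1−δ) ≥ 15 + 5δ/(1−δ) ⇒ δ ≥ 8/10 = 4/5.
player B: cooperation gives 11 each period; deviation gives 26 once then 6 forever.
  δ ≥ 15/20 = 3/4.
Both must hold, so the binding constraint is player A's: δ ≥ 4/5.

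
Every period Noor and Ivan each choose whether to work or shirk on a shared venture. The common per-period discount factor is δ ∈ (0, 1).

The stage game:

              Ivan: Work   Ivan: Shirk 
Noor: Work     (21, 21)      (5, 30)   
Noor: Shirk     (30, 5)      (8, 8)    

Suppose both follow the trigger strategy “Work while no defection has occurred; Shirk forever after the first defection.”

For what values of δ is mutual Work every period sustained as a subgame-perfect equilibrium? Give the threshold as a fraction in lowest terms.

Cooperation forever yields 21 each period: 21/(1−δ).
Deviating yields 30 once, then 8 forever: 30 + 8δ/(1−δ).
No profitable deviation requires 21/(1−δ) ≥ 30 + 8δ/(1−δ).
Multiplying by (1−δ): 21 ≥ 30(1−δ) + 8δ = 30 − 22δ.
So 22δ ≥ 9, i.e. δ ≥ 9/22.

9/22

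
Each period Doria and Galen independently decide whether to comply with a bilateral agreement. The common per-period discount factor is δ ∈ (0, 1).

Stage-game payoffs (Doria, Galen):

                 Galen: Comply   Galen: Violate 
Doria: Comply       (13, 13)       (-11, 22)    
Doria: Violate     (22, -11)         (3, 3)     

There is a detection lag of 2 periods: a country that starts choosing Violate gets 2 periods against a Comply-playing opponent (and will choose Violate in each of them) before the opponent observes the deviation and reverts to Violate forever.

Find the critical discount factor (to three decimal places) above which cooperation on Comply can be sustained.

0.688

A deviator earns 22 for 2 periods, then 3 forever; cooperating earns 13 forever. Multiplying the IC by (1−δ):
13 ≥ 22(1−δ^2) + 3δ^2, so 19·δ^2 ≥ 9 and δ^2 ≥ 9/19.
δ ≥ (9/19)^(1/2) ≈ 0.688.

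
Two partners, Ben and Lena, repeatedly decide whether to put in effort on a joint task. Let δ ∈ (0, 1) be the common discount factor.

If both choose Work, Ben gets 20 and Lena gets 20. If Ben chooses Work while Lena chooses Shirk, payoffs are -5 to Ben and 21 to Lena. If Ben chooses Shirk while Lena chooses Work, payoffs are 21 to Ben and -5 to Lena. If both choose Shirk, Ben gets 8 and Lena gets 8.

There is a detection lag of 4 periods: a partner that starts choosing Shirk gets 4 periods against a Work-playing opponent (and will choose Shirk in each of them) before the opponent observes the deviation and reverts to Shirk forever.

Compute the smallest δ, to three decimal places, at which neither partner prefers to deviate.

0.527

A deviator earns 21 for 4 periods, then 8 forever; cooperating earns 20 forever. Multiplying the IC by (1−δ):
20 ≥ 21(1−δ^4) + 8δ^4, so 13·δ^4 ≥ 1 and δ^4 ≥ 1/13.
δ ≥ (1/13)^(1/4) ≈ 0.527.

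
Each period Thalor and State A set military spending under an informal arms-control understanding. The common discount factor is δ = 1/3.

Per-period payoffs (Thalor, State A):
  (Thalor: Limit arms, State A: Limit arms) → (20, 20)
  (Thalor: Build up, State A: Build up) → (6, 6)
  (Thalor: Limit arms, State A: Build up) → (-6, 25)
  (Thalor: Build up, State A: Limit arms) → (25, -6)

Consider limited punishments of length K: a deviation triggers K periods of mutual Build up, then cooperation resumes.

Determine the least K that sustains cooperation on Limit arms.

2

IC: δ(1−δ^K)/(1−δ) ≥ (25−20)/(20−6) = 5/14.
With δ = 1/3: need 1 − δ^K ≥ 5/14·(1−1/3)/(1/3), i.e. δ^K ≤ 0.2857.
Since (1/3)^1 = 0.3333 and (1/3)^2 = 0.1111, the smallest such K is 2.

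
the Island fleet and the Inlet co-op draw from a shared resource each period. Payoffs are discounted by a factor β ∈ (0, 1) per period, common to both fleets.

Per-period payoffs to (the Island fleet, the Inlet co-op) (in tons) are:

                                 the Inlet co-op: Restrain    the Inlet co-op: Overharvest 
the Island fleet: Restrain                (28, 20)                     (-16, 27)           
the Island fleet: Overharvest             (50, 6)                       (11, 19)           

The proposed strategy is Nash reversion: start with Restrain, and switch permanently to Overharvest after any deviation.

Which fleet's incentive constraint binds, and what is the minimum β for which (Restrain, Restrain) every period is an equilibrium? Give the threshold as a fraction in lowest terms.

the Inlet co-op; β ≥ 7/8

the Island fleet's threshold: (50−28)/(50−11) = 22/39.
the Inlet co-op's threshold: (27−20)/(27−19) = 7/8.
22/39 < 7/8, so the Inlet co-op binds and β* = 7/8.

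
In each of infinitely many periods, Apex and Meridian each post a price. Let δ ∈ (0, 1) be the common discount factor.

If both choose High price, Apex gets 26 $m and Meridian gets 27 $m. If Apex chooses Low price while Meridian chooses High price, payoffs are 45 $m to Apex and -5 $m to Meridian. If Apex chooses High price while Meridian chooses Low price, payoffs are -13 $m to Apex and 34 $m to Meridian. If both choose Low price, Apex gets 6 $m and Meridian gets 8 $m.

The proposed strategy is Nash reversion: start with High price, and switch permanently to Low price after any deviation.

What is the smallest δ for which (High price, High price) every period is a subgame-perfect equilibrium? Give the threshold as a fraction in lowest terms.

19/39

Apex's threshold: (45−26)/(45−6) = 19/39.
Meridian's threshold: (34−27)/(34−8) = 7/26.
19/39 > 7/26, so Apex binds and δ* = 19/39.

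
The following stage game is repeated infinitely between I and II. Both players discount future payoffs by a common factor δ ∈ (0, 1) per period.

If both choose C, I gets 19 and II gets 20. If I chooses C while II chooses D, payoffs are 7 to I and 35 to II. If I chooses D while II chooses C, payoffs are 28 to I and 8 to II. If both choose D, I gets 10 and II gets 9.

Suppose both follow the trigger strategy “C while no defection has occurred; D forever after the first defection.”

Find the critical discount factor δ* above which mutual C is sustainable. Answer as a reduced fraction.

I's threshold: (28−19)/(28−10) = 1/2.
II's threshold: (35−20)/(35−9) = 15/26.
1/2 < 15/26, so II binds and δ* = 15/26.

15/26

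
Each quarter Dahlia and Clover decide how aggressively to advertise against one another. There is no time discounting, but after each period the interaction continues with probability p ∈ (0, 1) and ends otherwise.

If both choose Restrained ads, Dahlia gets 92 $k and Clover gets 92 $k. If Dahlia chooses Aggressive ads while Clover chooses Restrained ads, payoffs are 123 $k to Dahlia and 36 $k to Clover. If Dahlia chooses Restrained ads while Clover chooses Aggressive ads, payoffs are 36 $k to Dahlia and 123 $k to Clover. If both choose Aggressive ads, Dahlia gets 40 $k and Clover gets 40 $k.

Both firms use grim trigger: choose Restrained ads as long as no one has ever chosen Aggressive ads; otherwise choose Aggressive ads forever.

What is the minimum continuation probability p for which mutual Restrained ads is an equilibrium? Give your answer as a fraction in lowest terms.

31/83

With no time discounting, the continuation probability p plays the role of the discount factor.
Grim-trigger IC: 92/(1−p) ≥ 123 + 40p/(1−p) ⇒ p ≥ (123−92)/(123−40) = 31/83.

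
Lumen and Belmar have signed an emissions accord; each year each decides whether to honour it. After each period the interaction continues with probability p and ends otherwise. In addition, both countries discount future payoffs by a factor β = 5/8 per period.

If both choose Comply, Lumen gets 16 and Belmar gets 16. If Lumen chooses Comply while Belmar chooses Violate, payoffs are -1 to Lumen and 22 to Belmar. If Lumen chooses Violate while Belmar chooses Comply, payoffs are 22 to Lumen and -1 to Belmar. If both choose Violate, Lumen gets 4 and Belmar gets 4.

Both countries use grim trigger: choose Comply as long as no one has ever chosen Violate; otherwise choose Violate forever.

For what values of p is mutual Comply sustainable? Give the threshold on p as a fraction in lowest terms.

8/15

With continuation probability p and discount β, the effective per-period discount factor is βp.
Grim-trigger IC: βp ≥ (22−16)/(22−4) = 1/3.
So p ≥ (1/3)/(5/8) = 8/15.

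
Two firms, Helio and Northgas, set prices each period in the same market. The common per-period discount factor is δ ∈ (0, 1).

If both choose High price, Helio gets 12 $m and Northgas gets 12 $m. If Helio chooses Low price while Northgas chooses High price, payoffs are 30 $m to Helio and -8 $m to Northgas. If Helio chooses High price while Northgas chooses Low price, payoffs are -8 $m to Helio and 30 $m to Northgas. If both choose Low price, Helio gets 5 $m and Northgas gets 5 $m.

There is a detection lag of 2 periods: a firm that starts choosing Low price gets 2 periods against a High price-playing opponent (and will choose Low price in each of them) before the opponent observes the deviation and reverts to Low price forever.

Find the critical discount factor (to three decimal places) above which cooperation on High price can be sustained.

A deviator earns 30 for 2 periods, then 5 forever; cooperating earns 12 forever. Multiplying the IC by (1−δ):
12 ≥ 30(1−δ^2) + 5δ^2, so 25·δ^2 ≥ 18 and δ^2 ≥ 18/25.
δ ≥ (18/25)^(1/2) ≈ 0.849.

0.849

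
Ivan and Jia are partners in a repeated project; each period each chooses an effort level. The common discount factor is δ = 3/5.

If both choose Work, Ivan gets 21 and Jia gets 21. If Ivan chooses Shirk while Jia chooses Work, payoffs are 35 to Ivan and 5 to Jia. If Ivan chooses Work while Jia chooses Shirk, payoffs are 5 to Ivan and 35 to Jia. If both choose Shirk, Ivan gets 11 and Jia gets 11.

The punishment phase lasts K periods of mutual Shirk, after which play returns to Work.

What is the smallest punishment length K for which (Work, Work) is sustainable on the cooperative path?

IC: δ(1−δ^K)/(1−δ) ≥ (35−21)/(21−11) = 7/5.
With δ = 3/5: need 1 − δ^K ≥ 7/5·(1−3/5)/(3/5), i.e. δ^K ≤ 0.0667.
Since (3/5)^5 = 0.0778 and (3/5)^6 = 0.0467, the smallest such K is 6.

6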